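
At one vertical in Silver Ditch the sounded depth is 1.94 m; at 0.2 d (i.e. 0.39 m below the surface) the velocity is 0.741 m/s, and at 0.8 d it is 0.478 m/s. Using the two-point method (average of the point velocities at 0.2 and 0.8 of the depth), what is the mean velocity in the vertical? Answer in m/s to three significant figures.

v̄ = (0.741 + 0.478) / 2 = 0.6095 m/s

0.610 m/s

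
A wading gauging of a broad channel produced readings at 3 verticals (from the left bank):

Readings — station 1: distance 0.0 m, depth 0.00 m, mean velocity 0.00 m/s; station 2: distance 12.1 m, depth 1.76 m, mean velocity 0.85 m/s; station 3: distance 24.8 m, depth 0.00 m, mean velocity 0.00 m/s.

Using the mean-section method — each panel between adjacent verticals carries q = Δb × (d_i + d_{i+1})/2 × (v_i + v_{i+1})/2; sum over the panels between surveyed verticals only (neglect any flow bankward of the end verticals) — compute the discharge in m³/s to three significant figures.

Panel 1-2: Δb = 12.1 m, d̄ = (0.00+1.76)/2 = 0.88, v̄ = (0.00+0.85)/2 = 0.425 → q = 12.1×0.88×0.425 = 4.525 m³/s
Panel 2-3: Δb = 12.7 m, d̄ = (1.76+0.00)/2 = 0.88, v̄ = (0.85+0.00)/2 = 0.425 → q = 12.7×0.88×0.425 = 4.750 m³/s
Q = Σ q = 9.275 m³/s

9.28 m³/s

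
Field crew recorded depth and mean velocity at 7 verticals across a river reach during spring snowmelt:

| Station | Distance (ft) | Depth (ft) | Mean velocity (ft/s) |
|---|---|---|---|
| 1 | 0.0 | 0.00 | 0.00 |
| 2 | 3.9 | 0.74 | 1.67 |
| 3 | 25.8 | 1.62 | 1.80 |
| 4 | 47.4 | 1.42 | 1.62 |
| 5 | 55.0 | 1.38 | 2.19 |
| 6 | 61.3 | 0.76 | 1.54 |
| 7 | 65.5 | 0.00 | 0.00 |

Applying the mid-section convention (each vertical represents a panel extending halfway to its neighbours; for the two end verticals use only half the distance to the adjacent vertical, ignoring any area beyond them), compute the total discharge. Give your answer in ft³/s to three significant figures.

w_2 = (25.8 − 0.0)/2 = 12.9 ft; q_2 = 1.67 × 0.74 × 12.9 = 15.94 ft³/s
w_3 = (47.4 − 3.9)/2 = 21.75 ft; q_3 = 1.80 × 1.62 × 21.75 = 63.42 ft³/s
w_4 = (55.0 − 25.8)/2 = 14.6 ft; q_4 = 1.62 × 1.42 × 14.6 = 33.59 ft³/s
w_5 = (61.3 − 47.4)/2 = 6.95 ft; q_5 = 2.19 × 1.38 × 6.95 = 21.00 ft³/s
w_6 = (65.5 − 55.0)/2 = 5.25 ft; q_6 = 1.54 × 0.76 × 5.25 = 6.145 ft³/s
Stations 1, 7 contribute zero (depth or velocity is 0).
Q = Σ qᵢ = 140.1 ft³/s

140 ft³/s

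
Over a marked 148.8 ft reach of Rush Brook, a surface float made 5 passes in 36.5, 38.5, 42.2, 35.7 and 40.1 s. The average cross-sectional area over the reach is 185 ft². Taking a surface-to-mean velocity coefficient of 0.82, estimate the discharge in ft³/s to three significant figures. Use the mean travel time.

585 ft³/s

t̄ = (36.5 + 38.5 + 42.2 + 35.7 + 40.1) / 5 = 38.6 s
v_surface = L / t̄ = 148.8 / 38.6 = 3.855 ft/s
v_mean = 0.82 × 3.855 = 3.161 ft/s
Q = A × v_mean = 185 × 3.161 = 584.8 ft³/s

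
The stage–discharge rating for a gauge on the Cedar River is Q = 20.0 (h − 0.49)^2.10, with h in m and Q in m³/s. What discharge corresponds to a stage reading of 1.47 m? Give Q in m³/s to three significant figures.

19.2 m³/s

Q = 20.0 × (1.47 − 0.49)^2.10 = 20.0 × 0.98^2.10 = 19.17 m³/s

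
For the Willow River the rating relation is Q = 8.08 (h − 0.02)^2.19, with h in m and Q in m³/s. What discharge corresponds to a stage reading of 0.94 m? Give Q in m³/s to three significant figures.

6.73 m³/s

Q = 8.08 × (0.94 − 0.02)^2.19 = 8.08 × 0.92^2.19 = 6.731 m³/s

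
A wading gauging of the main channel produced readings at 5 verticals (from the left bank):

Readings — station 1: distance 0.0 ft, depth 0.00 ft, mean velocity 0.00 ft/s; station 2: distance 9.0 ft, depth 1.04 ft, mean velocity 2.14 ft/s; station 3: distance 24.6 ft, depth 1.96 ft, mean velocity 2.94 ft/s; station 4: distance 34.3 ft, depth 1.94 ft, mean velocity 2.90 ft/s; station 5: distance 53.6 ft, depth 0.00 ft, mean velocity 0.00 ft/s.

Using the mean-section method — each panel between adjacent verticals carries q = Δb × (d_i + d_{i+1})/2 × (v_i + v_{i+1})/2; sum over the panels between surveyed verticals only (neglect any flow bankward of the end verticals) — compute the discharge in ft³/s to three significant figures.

147 ft³/s

Panel 1-2: Δb = 9 ft, d̄ = (0.00+1.04)/2 = 0.52, v̄ = (0.00+2.14)/2 = 1.07 → q = 9×0.52×1.07 = 5.008 ft³/s
Panel 2-3: Δb = 15.6 ft, d̄ = (1.04+1.96)/2 = 1.5, v̄ = (2.14+2.94)/2 = 2.54 → q = 15.6×1.5×2.54 = 59.44 ft³/s
Panel 3-4: Δb = 9.7 ft, d̄ = (1.96+1.94)/2 = 1.95, v̄ = (2.94+2.90)/2 = 2.92 → q = 9.7×1.95×2.92 = 55.23 ft³/s
Panel 4-5: Δb = 19.3 ft, d̄ = (1.94+0.00)/2 = 0.97, v̄ = (2.90+0.00)/2 = 1.45 → q = 19.3×0.97×1.45 = 27.15 ft³/s
Q = Σ q = 146.8 ft³/s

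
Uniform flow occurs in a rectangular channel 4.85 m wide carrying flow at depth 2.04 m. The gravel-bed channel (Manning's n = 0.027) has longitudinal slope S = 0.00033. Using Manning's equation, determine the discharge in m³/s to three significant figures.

A = b·y = 4.85 × 2.04 = 9.894 m²
P = b + 2y = 4.85 + 2×2.04 = 8.930 m
R = A/P = 9.894/8.930 = 1.108 m
Q = (1/n)·A·R^(2/3)·S^(1/2) = (1/0.027) × 9.894 × 1.108^(2/3) × 0.00033^(1/2) = 7.128 m³/s

7.13 m³/s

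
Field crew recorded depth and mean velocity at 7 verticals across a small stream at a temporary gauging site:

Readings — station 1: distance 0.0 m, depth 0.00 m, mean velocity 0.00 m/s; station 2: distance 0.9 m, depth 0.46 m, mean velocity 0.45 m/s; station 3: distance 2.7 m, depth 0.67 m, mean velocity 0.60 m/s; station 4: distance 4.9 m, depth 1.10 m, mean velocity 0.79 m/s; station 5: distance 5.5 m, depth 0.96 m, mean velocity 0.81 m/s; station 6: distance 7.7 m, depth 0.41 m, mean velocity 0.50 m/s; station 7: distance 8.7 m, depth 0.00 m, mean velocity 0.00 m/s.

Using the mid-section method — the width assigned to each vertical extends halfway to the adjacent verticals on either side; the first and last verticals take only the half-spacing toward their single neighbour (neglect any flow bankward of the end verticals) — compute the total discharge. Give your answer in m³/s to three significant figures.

3.72 m³/s

w_2 = (2.7 − 0.0)/2 = 1.35 m; q_2 = 0.45 × 0.46 × 1.35 = 0.2795 m³/s
w_3 = (4.9 − 0.9)/2 = 2 m; q_3 = 0.60 × 0.67 × 2 = 0.8040 m³/s
w_4 = (5.5 − 2.7)/2 = 1.4 m; q_4 = 0.79 × 1.10 × 1.4 = 1.217 m³/s
w_5 = (7.7 − 4.9)/2 = 1.4 m; q_5 = 0.81 × 0.96 × 1.4 = 1.089 m³/s
w_6 = (8.7 − 5.5)/2 = 1.6 m; q_6 = 0.50 × 0.41 × 1.6 = 0.3280 m³/s
Stations 1, 7 contribute zero (depth or velocity is 0).
Q = Σ qᵢ = 3.717 m³/s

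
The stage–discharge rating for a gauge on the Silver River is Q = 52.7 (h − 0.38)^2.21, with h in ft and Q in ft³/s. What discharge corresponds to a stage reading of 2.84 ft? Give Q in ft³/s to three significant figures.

Q = 52.7 × (2.84 − 0.38)^2.21 = 52.7 × 2.46^2.21 = 385.3 ft³/s

385 ft³/s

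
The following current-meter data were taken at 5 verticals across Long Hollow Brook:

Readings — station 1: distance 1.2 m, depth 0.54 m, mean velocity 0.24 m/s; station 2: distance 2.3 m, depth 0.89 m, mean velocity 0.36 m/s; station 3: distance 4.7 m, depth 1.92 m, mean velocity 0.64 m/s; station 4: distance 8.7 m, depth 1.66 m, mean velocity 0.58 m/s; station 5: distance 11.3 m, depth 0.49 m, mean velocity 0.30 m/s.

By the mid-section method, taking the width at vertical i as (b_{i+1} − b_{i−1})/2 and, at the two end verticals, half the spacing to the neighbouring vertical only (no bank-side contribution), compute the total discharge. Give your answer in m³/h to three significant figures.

28600 m³/h

w_1 = (2.3 − 1.2)/2 = 0.55 m; q_1 = 0.24 × 0.54 × 0.55 = 0.07128 m³/s
w_2 = (4.7 − 1.2)/2 = 1.75 m; q_2 = 0.36 × 0.89 × 1.75 = 0.5607 m³/s
w_3 = (8.7 − 2.3)/2 = 3.2 m; q_3 = 0.64 × 1.92 × 3.2 = 3.932 m³/s
w_4 = (11.3 − 4.7)/2 = 3.3 m; q_4 = 0.58 × 1.66 × 3.3 = 3.177 m³/s
w_5 = (11.3 − 8.7)/2 = 1.3 m; q_5 = 0.30 × 0.49 × 1.3 = 0.1911 m³/s
Q = Σ qᵢ = 7.932 m³/s
= 7.932 × 3600 = 28560 m³/h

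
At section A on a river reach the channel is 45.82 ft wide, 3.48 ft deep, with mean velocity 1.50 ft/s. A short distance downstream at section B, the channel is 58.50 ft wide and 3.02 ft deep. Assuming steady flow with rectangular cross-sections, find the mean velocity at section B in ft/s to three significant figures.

Q = A₁V₁ = (45.82×3.48) × 1.50 = 239.2 ft³/s
A₂ = 58.50 × 3.02 = 176.7 ft²
V₂ = Q/A₂ = 239.2/176.7 = 1.354 ft/s

1.35 ft/s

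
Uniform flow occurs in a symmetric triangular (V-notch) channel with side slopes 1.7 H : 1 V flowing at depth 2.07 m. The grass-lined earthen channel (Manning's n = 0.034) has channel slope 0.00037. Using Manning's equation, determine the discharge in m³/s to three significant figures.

A = z·y² = 1.7×2.07² = 7.284 m²
P = 2y√(1+z²) = 2×2.07×√(1+1.7²) = 8.165 m
R = A/P = 7.284/8.165 = 0.8921 m
Q = (1/n)·A·R^(2/3)·S^(1/2) = (1/0.034) × 7.284 × 0.8921^(2/3) × 0.00037^(1/2) = 3.819 m³/s

3.82 m³/s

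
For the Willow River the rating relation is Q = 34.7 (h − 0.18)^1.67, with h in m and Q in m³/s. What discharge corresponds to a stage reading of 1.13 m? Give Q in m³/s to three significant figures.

31.9 m³/s

Q = 34.7 × (1.13 − 0.18)^1.67 = 34.7 × 0.95^1.67 = 31.85 m³/s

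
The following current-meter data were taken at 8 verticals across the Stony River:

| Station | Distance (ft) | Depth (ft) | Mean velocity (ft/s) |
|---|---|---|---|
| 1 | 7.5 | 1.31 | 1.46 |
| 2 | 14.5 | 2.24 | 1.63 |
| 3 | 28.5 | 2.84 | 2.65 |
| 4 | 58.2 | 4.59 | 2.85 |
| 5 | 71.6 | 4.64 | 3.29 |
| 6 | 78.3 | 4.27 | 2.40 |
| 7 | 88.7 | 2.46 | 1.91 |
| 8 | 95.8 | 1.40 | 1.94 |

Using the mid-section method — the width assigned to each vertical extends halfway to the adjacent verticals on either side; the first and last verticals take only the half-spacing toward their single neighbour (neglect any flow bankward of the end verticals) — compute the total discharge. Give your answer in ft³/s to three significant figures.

w_1 = (14.5 − 7.5)/2 = 3.5 ft; q_1 = 1.46 × 1.31 × 3.5 = 6.694 ft³/s
w_2 = (28.5 − 7.5)/2 = 10.5 ft; q_2 = 1.63 × 2.24 × 10.5 = 38.34 ft³/s
w_3 = (58.2 − 14.5)/2 = 21.85 ft; q_3 = 2.65 × 2.84 × 21.85 = 164.4 ft³/s
w_4 = (71.6 − 28.5)/2 = 21.55 ft; q_4 = 2.85 × 4.59 × 21.55 = 281.9 ft³/s
w_5 = (78.3 − 58.2)/2 = 10.05 ft; q_5 = 3.29 × 4.64 × 10.05 = 153.4 ft³/s
w_6 = (88.7 − 71.6)/2 = 8.55 ft; q_6 = 2.40 × 4.27 × 8.55 = 87.62 ft³/s
w_7 = (95.8 − 78.3)/2 = 8.75 ft; q_7 = 1.91 × 2.46 × 8.75 = 41.11 ft³/s
w_8 = (95.8 − 88.7)/2 = 3.55 ft; q_8 = 1.94 × 1.40 × 3.55 = 9.642 ft³/s
Q = Σ qᵢ = 783.2 ft³/s

783 ft³/s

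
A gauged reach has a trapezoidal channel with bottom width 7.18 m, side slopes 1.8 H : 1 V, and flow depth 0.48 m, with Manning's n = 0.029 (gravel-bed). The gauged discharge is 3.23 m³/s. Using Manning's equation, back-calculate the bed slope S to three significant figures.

0.00186

A = (b + z·y)·y = (7.18 + 1.8×0.48)×0.48 = 3.861 m²
P = b + 2y√(1+z²) = 7.18 + 2×0.48×√(1+1.8²) = 9.157 m
R = A/P = 3.861/9.157 = 0.4217 m
S = (Q·n / (1·A·R^(2/3)))² = (3.23×0.029 / (1×3.861×0.5623))² = 0.001861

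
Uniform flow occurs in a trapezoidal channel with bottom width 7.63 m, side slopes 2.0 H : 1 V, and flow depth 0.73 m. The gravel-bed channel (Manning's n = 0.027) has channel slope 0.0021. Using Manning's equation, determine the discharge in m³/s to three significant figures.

8.09 m³/s

A = (b + z·y)·y = (7.63 + 2.0×0.73)×0.73 = 6.636 m²
P = b + 2y√(1+z²) = 7.63 + 2×0.73×√(1+2.0²) = 10.89 m
R = A/P = 6.636/10.89 = 0.6091 m
Q = (1/n)·A·R^(2/3)·S^(1/2) = (1/0.027) × 6.636 × 0.6091^(2/3) × 0.0021^(1/2) = 8.092 m³/s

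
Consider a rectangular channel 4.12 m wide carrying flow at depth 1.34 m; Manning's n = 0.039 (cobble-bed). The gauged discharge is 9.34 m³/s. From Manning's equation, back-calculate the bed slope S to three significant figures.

0.00575

A = b·y = 4.12 × 1.34 = 5.521 m²
P = b + 2y = 4.12 + 2×1.34 = 6.800 m
R = A/P = 5.521/6.800 = 0.8119 m
S = (Q·n / (1·A·R^(2/3)))² = (9.34×0.039 / (1×5.521×0.8703))² = 0.005748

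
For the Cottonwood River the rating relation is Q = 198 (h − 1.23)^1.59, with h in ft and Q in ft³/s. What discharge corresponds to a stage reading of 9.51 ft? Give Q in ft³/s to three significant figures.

Q = 198 × (9.51 − 1.23)^1.59 = 198 × 8.28^1.59 = 5706 ft³/s

5710 ft³/s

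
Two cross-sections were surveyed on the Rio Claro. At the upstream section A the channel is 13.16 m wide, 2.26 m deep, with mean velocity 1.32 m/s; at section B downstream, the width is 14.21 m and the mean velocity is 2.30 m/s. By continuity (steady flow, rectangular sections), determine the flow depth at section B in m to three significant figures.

Q = A₁V₁ = (13.16×2.26) × 1.32 = 39.26 m³/s
d₂ = Q/(b₂ V₂) = 39.26/(14.21×2.30) = 1.201 m

1.20 m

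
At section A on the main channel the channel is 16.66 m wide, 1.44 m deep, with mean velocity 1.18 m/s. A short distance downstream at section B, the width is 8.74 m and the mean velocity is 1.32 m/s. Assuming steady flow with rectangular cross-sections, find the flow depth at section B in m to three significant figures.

2.45 m

Q = A₁V₁ = (16.66×1.44) × 1.18 = 28.31 m³/s
d₂ = Q/(b₂ V₂) = 28.31/(8.74×1.32) = 2.454 m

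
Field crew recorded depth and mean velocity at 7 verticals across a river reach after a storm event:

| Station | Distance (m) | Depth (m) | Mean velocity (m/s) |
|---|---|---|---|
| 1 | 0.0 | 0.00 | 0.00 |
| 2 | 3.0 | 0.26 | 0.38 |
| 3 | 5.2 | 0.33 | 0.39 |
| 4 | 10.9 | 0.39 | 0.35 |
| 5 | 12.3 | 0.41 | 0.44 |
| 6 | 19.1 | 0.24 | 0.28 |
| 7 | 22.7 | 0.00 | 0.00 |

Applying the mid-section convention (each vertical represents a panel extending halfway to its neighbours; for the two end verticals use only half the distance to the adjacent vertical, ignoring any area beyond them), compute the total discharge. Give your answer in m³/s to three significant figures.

2.34 m³/s

w_2 = (5.2 − 0.0)/2 = 2.6 m; q_2 = 0.38 × 0.26 × 2.6 = 0.2569 m³/s
w_3 = (10.9 − 3.0)/2 = 3.95 m; q_3 = 0.39 × 0.33 × 3.95 = 0.5084 m³/s
w_4 = (12.3 − 5.2)/2 = 3.55 m; q_4 = 0.35 × 0.39 × 3.55 = 0.4846 m³/s
w_5 = (19.1 − 10.9)/2 = 4.1 m; q_5 = 0.44 × 0.41 × 4.1 = 0.7396 m³/s
w_6 = (22.7 − 12.3)/2 = 5.2 m; q_6 = 0.28 × 0.24 × 5.2 = 0.3494 m³/s
Stations 1, 7 contribute zero (depth or velocity is 0).
Q = Σ qᵢ = 2.339 m³/s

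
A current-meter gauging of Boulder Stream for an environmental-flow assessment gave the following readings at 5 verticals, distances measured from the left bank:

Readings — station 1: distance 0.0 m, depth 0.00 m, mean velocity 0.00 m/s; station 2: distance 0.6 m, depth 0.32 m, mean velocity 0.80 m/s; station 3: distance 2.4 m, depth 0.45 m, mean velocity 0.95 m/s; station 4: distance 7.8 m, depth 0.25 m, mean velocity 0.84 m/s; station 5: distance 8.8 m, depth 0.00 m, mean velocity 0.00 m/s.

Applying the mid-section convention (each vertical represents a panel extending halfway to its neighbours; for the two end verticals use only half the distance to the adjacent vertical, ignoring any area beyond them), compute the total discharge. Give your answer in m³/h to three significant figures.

9070 m³/h

w_2 = (2.4 − 0.0)/2 = 1.2 m; q_2 = 0.80 × 0.32 × 1.2 = 0.3072 m³/s
w_3 = (7.8 − 0.6)/2 = 3.6 m; q_3 = 0.95 × 0.45 × 3.6 = 1.539 m³/s
w_4 = (8.8 − 2.4)/2 = 3.2 m; q_4 = 0.84 × 0.25 × 3.2 = 0.6720 m³/s
Stations 1, 5 contribute zero (depth or velocity is 0).
Q = Σ qᵢ = 2.518 m³/s
= 2.518 × 3600 = 9066 m³/h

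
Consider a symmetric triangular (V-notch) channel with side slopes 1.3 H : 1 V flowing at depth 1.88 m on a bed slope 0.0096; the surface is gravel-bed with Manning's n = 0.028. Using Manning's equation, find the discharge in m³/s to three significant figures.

13.2 m³/s

A = z·y² = 1.3×1.88² = 4.595 m²
P = 2y√(1+z²) = 2×1.88×√(1+1.3²) = 6.167 m
R = A/P = 4.595/6.167 = 0.7451 m
Q = (1/n)·A·R^(2/3)·S^(1/2) = (1/0.028) × 4.595 × 0.7451^(2/3) × 0.0096^(1/2) = 13.21 m³/s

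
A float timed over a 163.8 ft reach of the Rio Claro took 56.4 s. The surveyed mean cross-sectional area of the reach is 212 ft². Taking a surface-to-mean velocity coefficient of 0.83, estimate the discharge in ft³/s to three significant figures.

v_surface = L / t̄ = 163.8 / 56.4 = 2.904 ft/s
v_mean = 0.83 × 2.904 = 2.411 ft/s
Q = A × v_mean = 212 × 2.411 = 511.0 ft³/s

511 ft³/s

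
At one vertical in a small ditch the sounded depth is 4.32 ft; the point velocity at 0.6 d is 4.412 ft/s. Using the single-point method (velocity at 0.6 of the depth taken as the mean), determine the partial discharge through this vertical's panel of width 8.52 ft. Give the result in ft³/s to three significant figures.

162 ft³/s

v̄ = v₀.₆ = 4.412 ft/s
q = v̄ × d × w = 4.412 × 4.32 × 8.52 = 162.4 ft³/s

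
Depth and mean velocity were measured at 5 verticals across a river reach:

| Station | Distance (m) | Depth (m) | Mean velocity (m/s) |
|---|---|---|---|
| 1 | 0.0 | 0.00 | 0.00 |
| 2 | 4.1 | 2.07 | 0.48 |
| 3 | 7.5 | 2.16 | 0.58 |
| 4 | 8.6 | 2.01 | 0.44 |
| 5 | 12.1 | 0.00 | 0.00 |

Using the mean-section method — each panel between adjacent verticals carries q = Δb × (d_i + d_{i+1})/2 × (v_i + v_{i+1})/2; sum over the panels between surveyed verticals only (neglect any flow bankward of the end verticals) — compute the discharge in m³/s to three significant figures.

6.77 m³/s

Panel 1-2: Δb = 4.1 m, d̄ = (0.00+2.07)/2 = 1.035, v̄ = (0.00+0.48)/2 = 0.24 → q = 4.1×1.035×0.24 = 1.018 m³/s
Panel 2-3: Δb = 3.4 m, d̄ = (2.07+2.16)/2 = 2.115, v̄ = (0.48+0.58)/2 = 0.53 → q = 3.4×2.115×0.53 = 3.811 m³/s
Panel 3-4: Δb = 1.1 m, d̄ = (2.16+2.01)/2 = 2.085, v̄ = (0.58+0.44)/2 = 0.51 → q = 1.1×2.085×0.51 = 1.170 m³/s
Panel 4-5: Δb = 3.5 m, d̄ = (2.01+0.00)/2 = 1.005, v̄ = (0.44+0.00)/2 = 0.22 → q = 3.5×1.005×0.22 = 0.7739 m³/s
Q = Σ q = 6.773 m³/s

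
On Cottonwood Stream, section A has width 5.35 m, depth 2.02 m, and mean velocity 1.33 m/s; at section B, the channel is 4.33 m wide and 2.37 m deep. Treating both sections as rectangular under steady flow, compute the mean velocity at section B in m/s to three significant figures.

Q = A₁V₁ = (5.35×2.02) × 1.33 = 14.37 m³/s
A₂ = 4.33 × 2.37 = 10.26 m²
V₂ = Q/A₂ = 14.37/10.26 = 1.401 m/s

1.40 m/s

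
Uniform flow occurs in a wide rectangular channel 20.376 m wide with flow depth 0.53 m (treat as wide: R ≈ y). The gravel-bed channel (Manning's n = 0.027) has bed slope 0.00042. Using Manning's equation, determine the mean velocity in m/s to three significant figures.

A = b·y = 20.376 × 0.53 = 10.80 m²
Wide channel: R ≈ y = 0.53 m
Q = (1/n)·A·R^(2/3)·S^(1/2) = (1/0.027) × 10.80 × 0.5300^(2/3) × 0.00042^(1/2) = 5.368 m³/s
V = Q/A = 5.368/10.80 = 0.4971 m/s

0.497 m/s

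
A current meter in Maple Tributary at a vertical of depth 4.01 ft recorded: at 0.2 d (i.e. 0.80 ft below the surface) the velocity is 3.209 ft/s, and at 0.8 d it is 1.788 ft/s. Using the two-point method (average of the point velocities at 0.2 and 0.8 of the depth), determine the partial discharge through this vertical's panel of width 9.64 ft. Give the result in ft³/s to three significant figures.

96.6 ft³/s

v̄ = (3.209 + 1.788) / 2 = 2.499 ft/s
q = v̄ × d × w = 2.499 × 4.01 × 9.64 = 96.58 ft³/s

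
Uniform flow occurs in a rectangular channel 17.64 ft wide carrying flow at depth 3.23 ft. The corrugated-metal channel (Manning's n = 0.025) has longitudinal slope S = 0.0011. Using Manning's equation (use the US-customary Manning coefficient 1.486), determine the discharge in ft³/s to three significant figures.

199 ft³/s

A = b·y = 17.64 × 3.23 = 56.98 ft²
P = b + 2y = 17.64 + 2×3.23 = 24.10 ft
R = A/P = 56.98/24.10 = 2.364 ft
Q = (1.486/n)·A·R^(2/3)·S^(1/2) = (1.486/0.025) × 56.98 × 2.364^(2/3) × 0.0011^(1/2) = 199.3 ft³/s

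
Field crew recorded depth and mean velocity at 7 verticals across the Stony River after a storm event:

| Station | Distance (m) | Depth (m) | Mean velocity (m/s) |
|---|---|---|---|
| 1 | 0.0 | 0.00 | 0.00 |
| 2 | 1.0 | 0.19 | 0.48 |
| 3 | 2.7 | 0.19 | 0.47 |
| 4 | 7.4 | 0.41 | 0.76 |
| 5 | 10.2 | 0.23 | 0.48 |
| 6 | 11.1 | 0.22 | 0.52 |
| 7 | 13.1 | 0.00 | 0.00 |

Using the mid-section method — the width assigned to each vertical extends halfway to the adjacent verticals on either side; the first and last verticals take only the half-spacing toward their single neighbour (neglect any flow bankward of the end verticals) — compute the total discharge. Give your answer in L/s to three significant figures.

w_2 = (2.7 − 0.0)/2 = 1.35 m; q_2 = 0.48 × 0.19 × 1.35 = 0.1231 m³/s
w_3 = (7.4 − 1.0)/2 = 3.2 m; q_3 = 0.47 × 0.19 × 3.2 = 0.2858 m³/s
w_4 = (10.2 − 2.7)/2 = 3.75 m; q_4 = 0.76 × 0.41 × 3.75 = 1.169 m³/s
w_5 = (11.1 − 7.4)/2 = 1.85 m; q_5 = 0.48 × 0.23 × 1.85 = 0.2042 m³/s
w_6 = (13.1 − 10.2)/2 = 1.45 m; q_6 = 0.52 × 0.22 × 1.45 = 0.1659 m³/s
Stations 1, 7 contribute zero (depth or velocity is 0).
Q = Σ qᵢ = 1.948 m³/s
= 1.948 × 1000 = 1948 L/s

1950 L/s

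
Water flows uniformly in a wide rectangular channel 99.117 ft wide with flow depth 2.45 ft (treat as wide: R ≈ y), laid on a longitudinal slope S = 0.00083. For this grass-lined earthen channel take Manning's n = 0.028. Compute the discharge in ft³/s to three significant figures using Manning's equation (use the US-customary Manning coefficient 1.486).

675 ft³/s

A = b·y = 99.117 × 2.45 = 242.8 ft²
Wide channel: R ≈ y = 2.45 ft
Q = (1.486/n)·A·R^(2/3)·S^(1/2) = (1.486/0.028) × 242.8 × 2.450^(2/3) × 0.00083^(1/2) = 674.8 ft³/s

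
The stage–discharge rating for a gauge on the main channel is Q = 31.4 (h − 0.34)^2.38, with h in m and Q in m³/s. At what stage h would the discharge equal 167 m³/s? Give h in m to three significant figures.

2.36 m

h − h₀ = (Q/C)^(1/b) = (167/31.4)^(1/2.38) = 2.018 m
h = 0.34 + 2.018 = 2.358 m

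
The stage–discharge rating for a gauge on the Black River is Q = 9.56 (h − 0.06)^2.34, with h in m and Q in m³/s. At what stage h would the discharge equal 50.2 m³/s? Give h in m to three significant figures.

h − h₀ = (Q/C)^(1/b) = (50.2/9.56)^(1/2.34) = 2.031 m
h = 0.06 + 2.031 = 2.091 m

2.09 m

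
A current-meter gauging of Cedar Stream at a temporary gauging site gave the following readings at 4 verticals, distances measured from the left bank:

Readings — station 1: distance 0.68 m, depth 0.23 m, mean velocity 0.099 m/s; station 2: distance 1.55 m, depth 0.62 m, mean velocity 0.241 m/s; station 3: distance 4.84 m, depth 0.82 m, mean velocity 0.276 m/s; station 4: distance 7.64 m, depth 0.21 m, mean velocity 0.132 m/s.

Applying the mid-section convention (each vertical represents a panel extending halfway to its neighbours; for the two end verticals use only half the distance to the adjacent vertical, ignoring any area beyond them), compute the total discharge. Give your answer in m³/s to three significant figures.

1.05 m³/s

w_1 = (1.55 − 0.68)/2 = 0.435 m; q_1 = 0.099 × 0.23 × 0.435 = 0.009905 m³/s
w_2 = (4.84 − 0.68)/2 = 2.08 m; q_2 = 0.241 × 0.62 × 2.08 = 0.3108 m³/s
w_3 = (7.64 − 1.55)/2 = 3.045 m; q_3 = 0.276 × 0.82 × 3.045 = 0.6891 m³/s
w_4 = (7.64 − 4.84)/2 = 1.4 m; q_4 = 0.132 × 0.21 × 1.4 = 0.03881 m³/s
Q = Σ qᵢ = 1.049 m³/s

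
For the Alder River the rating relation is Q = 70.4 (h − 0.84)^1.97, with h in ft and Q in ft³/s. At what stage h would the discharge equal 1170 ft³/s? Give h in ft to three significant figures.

h − h₀ = (Q/C)^(1/b) = (1170/70.4)^(1/1.97) = 4.165 ft
h = 0.84 + 4.165 = 5.005 ft

5.00 ft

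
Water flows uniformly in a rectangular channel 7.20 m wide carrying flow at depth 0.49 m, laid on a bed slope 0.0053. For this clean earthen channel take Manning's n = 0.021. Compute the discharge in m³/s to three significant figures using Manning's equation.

A = b·y = 7.20 × 0.49 = 3.528 m²
P = b + 2y = 7.20 + 2×0.49 = 8.180 m
R = A/P = 3.528/8.180 = 0.4313 m
Q = (1/n)·A·R^(2/3)·S^(1/2) = (1/0.021) × 3.528 × 0.4313^(2/3) × 0.0053^(1/2) = 6.982 m³/s

6.98 m³/s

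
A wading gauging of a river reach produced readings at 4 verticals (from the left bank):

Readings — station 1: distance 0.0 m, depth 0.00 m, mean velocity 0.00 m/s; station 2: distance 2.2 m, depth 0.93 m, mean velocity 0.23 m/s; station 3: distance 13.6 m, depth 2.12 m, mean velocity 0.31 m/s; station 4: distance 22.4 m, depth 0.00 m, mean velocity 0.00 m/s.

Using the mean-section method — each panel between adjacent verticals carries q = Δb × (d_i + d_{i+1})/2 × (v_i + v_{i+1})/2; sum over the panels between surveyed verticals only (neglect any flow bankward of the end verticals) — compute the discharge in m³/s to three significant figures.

Panel 1-2: Δb = 2.2 m, d̄ = (0.00+0.93)/2 = 0.465, v̄ = (0.00+0.23)/2 = 0.115 → q = 2.2×0.465×0.115 = 0.1176 m³/s
Panel 2-3: Δb = 11.4 m, d̄ = (0.93+2.12)/2 = 1.525, v̄ = (0.23+0.31)/2 = 0.27 → q = 11.4×1.525×0.27 = 4.694 m³/s
Panel 3-4: Δb = 8.8 m, d̄ = (2.12+0.00)/2 = 1.06, v̄ = (0.31+0.00)/2 = 0.155 → q = 8.8×1.06×0.155 = 1.446 m³/s
Q = Σ q = 6.257 m³/s

6.26 m³/s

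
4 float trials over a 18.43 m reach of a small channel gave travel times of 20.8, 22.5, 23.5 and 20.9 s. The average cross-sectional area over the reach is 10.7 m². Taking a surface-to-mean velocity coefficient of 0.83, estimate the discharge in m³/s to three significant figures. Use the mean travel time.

7.47 m³/s

t̄ = (20.8 + 22.5 + 23.5 + 20.9) / 4 = 21.925 s
v_surface = L / t̄ = 18.43 / 21.925 = 0.8406 m/s
v_mean = 0.83 × 0.8406 = 0.6977 m/s
Q = A × v_mean = 10.7 × 0.6977 = 7.465 m³/s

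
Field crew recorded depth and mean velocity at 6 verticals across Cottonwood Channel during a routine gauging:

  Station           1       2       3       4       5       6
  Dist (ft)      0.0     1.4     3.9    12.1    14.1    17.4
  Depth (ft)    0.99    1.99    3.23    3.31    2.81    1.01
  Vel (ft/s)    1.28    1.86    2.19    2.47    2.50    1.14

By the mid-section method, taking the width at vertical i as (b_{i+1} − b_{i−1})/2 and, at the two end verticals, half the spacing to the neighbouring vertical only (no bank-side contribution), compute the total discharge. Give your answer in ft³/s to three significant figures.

108 ft³/s

w_1 = (1.4 − 0.0)/2 = 0.7 ft; q_1 = 1.28 × 0.99 × 0.7 = 0.8870 ft³/s
w_2 = (3.9 − 0.0)/2 = 1.95 ft; q_2 = 1.86 × 1.99 × 1.95 = 7.218 ft³/s
w_3 = (12.1 − 1.4)/2 = 5.35 ft; q_3 = 2.19 × 3.23 × 5.35 = 37.84 ft³/s
w_4 = (14.1 − 3.9)/2 = 5.1 ft; q_4 = 2.47 × 3.31 × 5.1 = 41.70 ft³/s
w_5 = (17.4 − 12.1)/2 = 2.65 ft; q_5 = 2.50 × 2.81 × 2.65 = 18.62 ft³/s
w_6 = (17.4 − 14.1)/2 = 1.65 ft; q_6 = 1.14 × 1.01 × 1.65 = 1.900 ft³/s
Q = Σ qᵢ = 108.2 ft³/s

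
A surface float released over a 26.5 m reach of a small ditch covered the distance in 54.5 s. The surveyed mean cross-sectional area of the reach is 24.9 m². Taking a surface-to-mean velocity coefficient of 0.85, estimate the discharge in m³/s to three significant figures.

10.3 m³/s

v_surface = L / t̄ = 26.5 / 54.5 = 0.4862 m/s
v_mean = 0.85 × 0.4862 = 0.4133 m/s
Q = A × v_mean = 24.9 × 0.4133 = 10.29 m³/s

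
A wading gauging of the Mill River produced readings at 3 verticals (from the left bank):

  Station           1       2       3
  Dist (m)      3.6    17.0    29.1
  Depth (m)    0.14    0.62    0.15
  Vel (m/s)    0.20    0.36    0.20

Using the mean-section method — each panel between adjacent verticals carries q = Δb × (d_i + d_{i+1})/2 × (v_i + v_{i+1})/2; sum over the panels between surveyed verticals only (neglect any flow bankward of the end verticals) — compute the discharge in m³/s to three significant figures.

Panel 1-2: Δb = 13.4 m, d̄ = (0.14+0.62)/2 = 0.38, v̄ = (0.20+0.36)/2 = 0.28 → q = 13.4×0.38×0.28 = 1.426 m³/s
Panel 2-3: Δb = 12.1 m, d̄ = (0.62+0.15)/2 = 0.385, v̄ = (0.36+0.20)/2 = 0.28 → q = 12.1×0.385×0.28 = 1.304 m³/s
Q = Σ q = 2.730 m³/s

2.73 m³/s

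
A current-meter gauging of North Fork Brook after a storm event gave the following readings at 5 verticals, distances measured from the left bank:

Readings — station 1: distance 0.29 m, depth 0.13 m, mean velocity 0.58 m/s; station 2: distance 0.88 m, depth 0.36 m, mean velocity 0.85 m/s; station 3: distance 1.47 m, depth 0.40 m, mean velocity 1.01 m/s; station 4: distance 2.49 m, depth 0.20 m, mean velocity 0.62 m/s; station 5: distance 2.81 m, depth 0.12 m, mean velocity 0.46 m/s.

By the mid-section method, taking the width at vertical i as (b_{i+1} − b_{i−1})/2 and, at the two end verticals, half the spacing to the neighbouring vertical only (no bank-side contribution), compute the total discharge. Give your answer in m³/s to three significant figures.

0.620 m³/s

w_1 = (0.88 − 0.29)/2 = 0.295 m; q_1 = 0.58 × 0.13 × 0.295 = 0.02224 m³/s
w_2 = (1.47 − 0.29)/2 = 0.59 m; q_2 = 0.85 × 0.36 × 0.59 = 0.1805 m³/s
w_3 = (2.49 − 0.88)/2 = 0.805 m; q_3 = 1.01 × 0.40 × 0.805 = 0.3252 m³/s
w_4 = (2.81 − 1.47)/2 = 0.67 m; q_4 = 0.62 × 0.20 × 0.67 = 0.08308 m³/s
w_5 = (2.81 − 2.49)/2 = 0.16 m; q_5 = 0.46 × 0.12 × 0.16 = 0.008832 m³/s
Q = Σ qᵢ = 0.6199 m³/s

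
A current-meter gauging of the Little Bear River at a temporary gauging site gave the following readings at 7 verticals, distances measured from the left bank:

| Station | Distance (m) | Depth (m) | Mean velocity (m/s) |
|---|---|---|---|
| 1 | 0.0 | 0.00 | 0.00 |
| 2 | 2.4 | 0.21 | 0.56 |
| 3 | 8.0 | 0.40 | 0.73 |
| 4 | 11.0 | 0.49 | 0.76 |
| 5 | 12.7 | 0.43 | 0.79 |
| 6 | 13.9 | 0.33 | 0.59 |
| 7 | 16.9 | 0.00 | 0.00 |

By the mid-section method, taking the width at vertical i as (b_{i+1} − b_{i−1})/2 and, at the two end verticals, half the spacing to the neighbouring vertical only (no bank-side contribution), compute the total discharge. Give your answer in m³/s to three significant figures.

w_2 = (8.0 − 0.0)/2 = 4 m; q_2 = 0.56 × 0.21 × 4 = 0.4704 m³/s
w_3 = (11.0 − 2.4)/2 = 4.3 m; q_3 = 0.73 × 0.40 × 4.3 = 1.256 m³/s
w_4 = (12.7 − 8.0)/2 = 2.35 m; q_4 = 0.76 × 0.49 × 2.35 = 0.8751 m³/s
w_5 = (13.9 − 11.0)/2 = 1.45 m; q_5 = 0.79 × 0.43 × 1.45 = 0.4926 m³/s
w_6 = (16.9 − 12.7)/2 = 2.1 m; q_6 = 0.59 × 0.33 × 2.1 = 0.4089 m³/s
Stations 1, 7 contribute zero (depth or velocity is 0).
Q = Σ qᵢ = 3.503 m³/s

3.50 m³/s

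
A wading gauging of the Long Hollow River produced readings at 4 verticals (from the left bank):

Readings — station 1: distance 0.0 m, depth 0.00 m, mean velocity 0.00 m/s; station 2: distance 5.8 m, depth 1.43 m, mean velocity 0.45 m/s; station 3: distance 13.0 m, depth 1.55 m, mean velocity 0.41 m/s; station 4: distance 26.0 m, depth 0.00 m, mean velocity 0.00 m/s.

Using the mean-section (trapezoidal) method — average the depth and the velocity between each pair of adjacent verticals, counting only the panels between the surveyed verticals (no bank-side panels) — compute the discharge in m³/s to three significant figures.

7.61 m³/s

Panel 1-2: Δb = 5.8 m, d̄ = (0.00+1.43)/2 = 0.715, v̄ = (0.00+0.45)/2 = 0.225 → q = 5.8×0.715×0.225 = 0.9331 m³/s
Panel 2-3: Δb = 7.2 m, d̄ = (1.43+1.55)/2 = 1.49, v̄ = (0.45+0.41)/2 = 0.43 → q = 7.2×1.49×0.43 = 4.613 m³/s
Panel 3-4: Δb = 13 m, d̄ = (1.55+0.00)/2 = 0.775, v̄ = (0.41+0.00)/2 = 0.205 → q = 13×0.775×0.205 = 2.065 m³/s
Q = Σ q = 7.611 m³/s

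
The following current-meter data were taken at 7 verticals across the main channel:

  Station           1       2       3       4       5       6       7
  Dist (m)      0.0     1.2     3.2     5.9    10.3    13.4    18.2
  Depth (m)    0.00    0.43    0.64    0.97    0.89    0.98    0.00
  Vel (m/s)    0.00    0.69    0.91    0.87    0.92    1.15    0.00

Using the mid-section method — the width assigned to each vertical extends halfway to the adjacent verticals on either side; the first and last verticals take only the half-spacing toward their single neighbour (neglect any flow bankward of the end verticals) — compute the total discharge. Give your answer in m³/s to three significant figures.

w_2 = (3.2 − 0.0)/2 = 1.6 m; q_2 = 0.69 × 0.43 × 1.6 = 0.4747 m³/s
w_3 = (5.9 − 1.2)/2 = 2.35 m; q_3 = 0.91 × 0.64 × 2.35 = 1.369 m³/s
w_4 = (10.3 − 3.2)/2 = 3.55 m; q_4 = 0.87 × 0.97 × 3.55 = 2.996 m³/s
w_5 = (13.4 − 5.9)/2 = 3.75 m; q_5 = 0.92 × 0.89 × 3.75 = 3.071 m³/s
w_6 = (18.2 − 10.3)/2 = 3.95 m; q_6 = 1.15 × 0.98 × 3.95 = 4.452 m³/s
Stations 1, 7 contribute zero (depth or velocity is 0).
Q = Σ qᵢ = 12.36 m³/s

12.4 m³/s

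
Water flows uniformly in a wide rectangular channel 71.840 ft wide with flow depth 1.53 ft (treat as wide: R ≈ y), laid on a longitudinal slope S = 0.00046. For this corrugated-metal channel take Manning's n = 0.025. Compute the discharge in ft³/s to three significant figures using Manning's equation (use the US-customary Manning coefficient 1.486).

186 ft³/s

A = b·y = 71.840 × 1.53 = 109.9 ft²
Wide channel: R ≈ y = 1.53 ft
Q = (1.486/n)·A·R^(2/3)·S^(1/2) = (1.486/0.025) × 109.9 × 1.530^(2/3) × 0.00046^(1/2) = 186.1 ft³/s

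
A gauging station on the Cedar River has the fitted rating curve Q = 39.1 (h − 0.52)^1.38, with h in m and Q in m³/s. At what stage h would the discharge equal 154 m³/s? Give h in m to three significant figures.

h − h₀ = (Q/C)^(1/b) = (154/39.1)^(1/1.38) = 2.700 m
h = 0.52 + 2.700 = 3.220 m

3.22 m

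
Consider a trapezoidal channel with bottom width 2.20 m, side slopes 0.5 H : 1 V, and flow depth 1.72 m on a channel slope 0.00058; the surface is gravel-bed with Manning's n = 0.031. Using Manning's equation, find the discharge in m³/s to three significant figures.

3.73 m³/s

A = (b + z·y)·y = (2.20 + 0.5×1.72)×1.72 = 5.263 m²
P = b + 2y√(1+z²) = 2.20 + 2×1.72×√(1+0.5²) = 6.046 m
R = A/P = 5.263/6.046 = 0.8705 m
Q = (1/n)·A·R^(2/3)·S^(1/2) = (1/0.031) × 5.263 × 0.8705^(2/3) × 0.00058^(1/2) = 3.728 m³/s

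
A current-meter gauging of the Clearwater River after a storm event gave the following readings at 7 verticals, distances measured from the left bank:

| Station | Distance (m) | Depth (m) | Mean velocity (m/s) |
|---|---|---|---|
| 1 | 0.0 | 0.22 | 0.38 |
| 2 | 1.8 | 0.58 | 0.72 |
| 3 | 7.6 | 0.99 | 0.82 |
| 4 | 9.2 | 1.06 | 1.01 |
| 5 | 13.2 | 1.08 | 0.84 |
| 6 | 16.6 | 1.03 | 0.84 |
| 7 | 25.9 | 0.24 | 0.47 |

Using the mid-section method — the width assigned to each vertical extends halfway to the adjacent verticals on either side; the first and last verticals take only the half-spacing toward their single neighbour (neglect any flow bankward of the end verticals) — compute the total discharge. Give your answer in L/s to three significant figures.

w_1 = (1.8 − 0.0)/2 = 0.9 m; q_1 = 0.38 × 0.22 × 0.9 = 0.07524 m³/s
w_2 = (7.6 − 0.0)/2 = 3.8 m; q_2 = 0.72 × 0.58 × 3.8 = 1.587 m³/s
w_3 = (9.2 − 1.8)/2 = 3.7 m; q_3 = 0.82 × 0.99 × 3.7 = 3.004 m³/s
w_4 = (13.2 − 7.6)/2 = 2.8 m; q_4 = 1.01 × 1.06 × 2.8 = 2.998 m³/s
w_5 = (16.6 − 9.2)/2 = 3.7 m; q_5 = 0.84 × 1.08 × 3.7 = 3.357 m³/s
w_6 = (25.9 − 13.2)/2 = 6.35 m; q_6 = 0.84 × 1.03 × 6.35 = 5.494 m³/s
w_7 = (25.9 − 16.6)/2 = 4.65 m; q_7 = 0.47 × 0.24 × 4.65 = 0.5245 m³/s
Q = Σ qᵢ = 17.04 m³/s
= 17.04 × 1000 = 17040 L/s

17000 L/s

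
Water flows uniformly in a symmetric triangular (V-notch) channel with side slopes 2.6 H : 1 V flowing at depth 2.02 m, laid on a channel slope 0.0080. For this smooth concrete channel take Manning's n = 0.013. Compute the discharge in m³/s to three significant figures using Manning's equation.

70.2 m³/s

A = z·y² = 2.6×2.02² = 10.61 m²
P = 2y√(1+z²) = 2×2.02×√(1+2.6²) = 11.25 m
R = A/P = 10.61/11.25 = 0.9427 m
Q = (1/n)·A·R^(2/3)·S^(1/2) = (1/0.013) × 10.61 × 0.9427^(2/3) × 0.0080^(1/2) = 70.18 m³/s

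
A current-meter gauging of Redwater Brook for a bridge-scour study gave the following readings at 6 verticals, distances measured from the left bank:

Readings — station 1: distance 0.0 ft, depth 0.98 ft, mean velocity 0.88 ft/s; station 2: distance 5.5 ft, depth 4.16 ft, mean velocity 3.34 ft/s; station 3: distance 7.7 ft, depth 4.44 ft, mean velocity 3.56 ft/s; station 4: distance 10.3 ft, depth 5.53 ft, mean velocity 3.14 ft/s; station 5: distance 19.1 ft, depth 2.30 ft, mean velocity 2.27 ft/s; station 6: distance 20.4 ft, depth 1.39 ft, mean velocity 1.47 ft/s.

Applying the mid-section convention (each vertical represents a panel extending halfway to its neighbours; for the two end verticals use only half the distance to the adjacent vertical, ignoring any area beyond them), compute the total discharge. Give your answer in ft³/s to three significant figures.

w_1 = (5.5 − 0.0)/2 = 2.75 ft; q_1 = 0.88 × 0.98 × 2.75 = 2.372 ft³/s
w_2 = (7.7 − 0.0)/2 = 3.85 ft; q_2 = 3.34 × 4.16 × 3.85 = 53.49 ft³/s
w_3 = (10.3 − 5.5)/2 = 2.4 ft; q_3 = 3.56 × 4.44 × 2.4 = 37.94 ft³/s
w_4 = (19.1 − 7.7)/2 = 5.7 ft; q_4 = 3.14 × 5.53 × 5.7 = 98.98 ft³/s
w_5 = (20.4 − 10.3)/2 = 5.05 ft; q_5 = 2.27 × 2.30 × 5.05 = 26.37 ft³/s
w_6 = (20.4 − 19.1)/2 = 0.65 ft; q_6 = 1.47 × 1.39 × 0.65 = 1.328 ft³/s
Q = Σ qᵢ = 220.5 ft³/s

220 ft³/s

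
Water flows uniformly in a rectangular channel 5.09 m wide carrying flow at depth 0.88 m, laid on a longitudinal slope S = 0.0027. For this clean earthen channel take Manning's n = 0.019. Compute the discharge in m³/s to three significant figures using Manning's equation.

9.23 m³/s

A = b·y = 5.09 × 0.88 = 4.479 m²
P = b + 2y = 5.09 + 2×0.88 = 6.850 m
R = A/P = 4.479/6.850 = 0.6539 m
Q = (1/n)·A·R^(2/3)·S^(1/2) = (1/0.019) × 4.479 × 0.6539^(2/3) × 0.0027^(1/2) = 9.229 m³/s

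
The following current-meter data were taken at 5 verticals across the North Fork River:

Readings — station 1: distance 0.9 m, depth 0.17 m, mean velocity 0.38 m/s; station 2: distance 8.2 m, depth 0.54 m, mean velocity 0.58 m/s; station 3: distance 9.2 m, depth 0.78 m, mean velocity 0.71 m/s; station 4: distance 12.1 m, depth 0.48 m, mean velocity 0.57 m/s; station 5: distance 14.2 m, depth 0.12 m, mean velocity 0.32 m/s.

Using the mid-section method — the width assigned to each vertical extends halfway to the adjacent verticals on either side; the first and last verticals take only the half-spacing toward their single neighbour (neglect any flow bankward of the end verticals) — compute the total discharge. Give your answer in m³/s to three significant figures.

w_1 = (8.2 − 0.9)/2 = 3.65 m; q_1 = 0.38 × 0.17 × 3.65 = 0.2358 m³/s
w_2 = (9.2 − 0.9)/2 = 4.15 m; q_2 = 0.58 × 0.54 × 4.15 = 1.300 m³/s
w_3 = (12.1 − 8.2)/2 = 1.95 m; q_3 = 0.71 × 0.78 × 1.95 = 1.080 m³/s
w_4 = (14.2 − 9.2)/2 = 2.5 m; q_4 = 0.57 × 0.48 × 2.5 = 0.6840 m³/s
w_5 = (14.2 − 12.1)/2 = 1.05 m; q_5 = 0.32 × 0.12 × 1.05 = 0.04032 m³/s
Q = Σ qᵢ = 3.340 m³/s

3.34 m³/s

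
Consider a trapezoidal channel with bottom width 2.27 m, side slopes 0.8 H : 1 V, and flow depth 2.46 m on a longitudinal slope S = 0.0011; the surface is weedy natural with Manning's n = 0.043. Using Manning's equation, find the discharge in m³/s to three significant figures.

A = (b + z·y)·y = (2.27 + 0.8×2.46)×2.46 = 10.43 m²
P = b + 2y√(1+z²) = 2.27 + 2×2.46×√(1+0.8²) = 8.571 m
R = A/P = 10.43/8.571 = 1.216 m
Q = (1/n)·A·R^(2/3)·S^(1/2) = (1/0.043) × 10.43 × 1.216^(2/3) × 0.0011^(1/2) = 9.163 m³/s

9.16 m³/s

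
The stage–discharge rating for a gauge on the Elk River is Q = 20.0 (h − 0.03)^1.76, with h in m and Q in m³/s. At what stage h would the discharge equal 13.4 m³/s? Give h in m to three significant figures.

h − h₀ = (Q/C)^(1/b) = (13.4/20.0)^(1/1.76) = 0.7965 m
h = 0.03 + 0.7965 = 0.8265 m

0.826 m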